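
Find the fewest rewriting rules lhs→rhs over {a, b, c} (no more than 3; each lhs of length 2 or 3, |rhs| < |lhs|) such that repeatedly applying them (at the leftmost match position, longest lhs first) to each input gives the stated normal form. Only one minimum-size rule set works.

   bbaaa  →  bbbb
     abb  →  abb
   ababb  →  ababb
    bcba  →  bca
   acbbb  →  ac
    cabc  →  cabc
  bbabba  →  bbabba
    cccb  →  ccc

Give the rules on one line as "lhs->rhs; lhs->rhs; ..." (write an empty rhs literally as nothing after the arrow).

aaa->bb; cb->c

  | bbaaa => bbbb
  | abb
  | ababb
  | bcba => bca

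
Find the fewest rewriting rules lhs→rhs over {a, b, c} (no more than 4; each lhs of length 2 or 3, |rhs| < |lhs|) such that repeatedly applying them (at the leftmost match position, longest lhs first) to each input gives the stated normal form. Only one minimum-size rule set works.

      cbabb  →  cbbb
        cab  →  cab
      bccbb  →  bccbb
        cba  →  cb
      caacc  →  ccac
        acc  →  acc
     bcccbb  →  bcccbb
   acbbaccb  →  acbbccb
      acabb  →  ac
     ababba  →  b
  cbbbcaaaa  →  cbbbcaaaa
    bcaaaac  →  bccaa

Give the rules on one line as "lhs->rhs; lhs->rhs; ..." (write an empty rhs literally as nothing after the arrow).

  | cbabb => cbbb
  | cab
  | bccbb
  | cba => cb

aac->ca; abb->; ba->b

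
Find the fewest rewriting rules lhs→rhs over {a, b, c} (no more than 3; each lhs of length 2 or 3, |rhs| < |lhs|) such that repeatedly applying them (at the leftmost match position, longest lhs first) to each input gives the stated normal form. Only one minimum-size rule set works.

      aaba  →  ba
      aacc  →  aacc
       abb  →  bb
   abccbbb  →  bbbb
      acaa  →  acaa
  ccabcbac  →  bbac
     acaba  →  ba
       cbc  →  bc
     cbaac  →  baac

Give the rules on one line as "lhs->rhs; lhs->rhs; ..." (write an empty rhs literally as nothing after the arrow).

  | aaba => aba => ba
  | aacc
  | abb => bb
  | abccbbb => bccbbb => bcbbb => bbbb

ab->b; cb->b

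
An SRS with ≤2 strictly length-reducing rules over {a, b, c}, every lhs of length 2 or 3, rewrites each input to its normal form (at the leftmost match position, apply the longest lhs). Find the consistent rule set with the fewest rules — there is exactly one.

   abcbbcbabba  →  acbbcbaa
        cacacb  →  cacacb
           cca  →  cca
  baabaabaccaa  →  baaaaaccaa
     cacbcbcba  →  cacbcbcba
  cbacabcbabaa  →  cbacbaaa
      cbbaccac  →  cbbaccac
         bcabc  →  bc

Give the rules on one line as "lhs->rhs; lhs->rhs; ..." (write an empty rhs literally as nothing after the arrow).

ab->a; cab->

  | abcbbcbabba => acbbcbabba => acbbcbaba => acbbcbaa
  | cacacb
  | cca
  | baabaabaccaa => baaaabaccaa => baaaaaccaa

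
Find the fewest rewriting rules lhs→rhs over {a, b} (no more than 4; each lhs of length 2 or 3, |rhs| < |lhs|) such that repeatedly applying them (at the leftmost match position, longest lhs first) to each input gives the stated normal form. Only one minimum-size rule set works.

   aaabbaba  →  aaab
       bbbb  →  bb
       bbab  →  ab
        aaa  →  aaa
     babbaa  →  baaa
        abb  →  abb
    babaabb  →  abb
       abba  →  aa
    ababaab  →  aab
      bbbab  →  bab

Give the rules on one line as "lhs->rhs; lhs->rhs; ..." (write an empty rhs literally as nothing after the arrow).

  | aaabbaba => aaaaba => aaab
  | bbbb => bb
  | bbab => ab
  | aaa

aba->b; bba->a; bbb->b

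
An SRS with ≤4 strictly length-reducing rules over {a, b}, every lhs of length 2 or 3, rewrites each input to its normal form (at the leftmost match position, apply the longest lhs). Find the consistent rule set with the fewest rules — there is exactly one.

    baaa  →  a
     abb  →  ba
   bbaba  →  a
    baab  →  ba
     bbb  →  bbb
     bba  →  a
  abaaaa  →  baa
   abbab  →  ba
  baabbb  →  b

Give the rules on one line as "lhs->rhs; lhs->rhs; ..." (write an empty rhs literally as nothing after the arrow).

aaa->ba; ab->; abb->ba; bba->a

  | baaa => bba => a
  | abb => ba
  | bbaba => aba => a
  | baab => ba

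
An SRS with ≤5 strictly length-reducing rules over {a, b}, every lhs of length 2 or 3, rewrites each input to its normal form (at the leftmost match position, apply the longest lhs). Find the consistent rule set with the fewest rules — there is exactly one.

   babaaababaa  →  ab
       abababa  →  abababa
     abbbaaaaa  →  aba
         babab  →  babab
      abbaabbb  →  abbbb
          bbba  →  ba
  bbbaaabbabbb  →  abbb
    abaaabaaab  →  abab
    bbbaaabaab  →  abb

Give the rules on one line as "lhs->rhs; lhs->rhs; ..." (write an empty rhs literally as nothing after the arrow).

aaa->ab; aab->a; baa->ab; bba->a

  | babaaababaa => baabababaa => abbababaa => aababaa => aabaa => aaa => ab
  | abababa
  | abbbaaaaa => abaaaaa => aabaaa => aaaa => aba
  | babab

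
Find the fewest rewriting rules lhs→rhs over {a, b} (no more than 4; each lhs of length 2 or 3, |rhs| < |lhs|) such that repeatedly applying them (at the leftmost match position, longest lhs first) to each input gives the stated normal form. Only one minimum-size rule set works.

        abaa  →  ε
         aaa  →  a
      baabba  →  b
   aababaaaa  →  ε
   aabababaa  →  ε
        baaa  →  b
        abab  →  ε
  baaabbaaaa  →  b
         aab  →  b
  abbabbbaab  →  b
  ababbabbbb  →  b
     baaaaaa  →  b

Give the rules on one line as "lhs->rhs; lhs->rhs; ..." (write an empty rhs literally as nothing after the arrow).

aa->; ab->; ba->b; bb->

  | abaa => aa => ε
  | aaa => a
  | baabba => babba => bbba => ba => b
  | aababaaaa => babaaaa => bbaaaa => aaaa => aa => ε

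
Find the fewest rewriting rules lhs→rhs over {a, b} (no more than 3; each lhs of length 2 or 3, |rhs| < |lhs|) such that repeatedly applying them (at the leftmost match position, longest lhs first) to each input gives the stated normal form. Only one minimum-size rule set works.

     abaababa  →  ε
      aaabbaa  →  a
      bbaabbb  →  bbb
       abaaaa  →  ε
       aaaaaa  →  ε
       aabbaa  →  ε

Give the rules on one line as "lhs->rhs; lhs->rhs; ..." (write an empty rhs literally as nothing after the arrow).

aa->; ba->

  | abaababa => aababa => baba => ba => ε
  | aaabbaa => abbaa => aba => a
  | bbaabbb => babbb => bbb
  | abaaaa => aaaa => aa => ε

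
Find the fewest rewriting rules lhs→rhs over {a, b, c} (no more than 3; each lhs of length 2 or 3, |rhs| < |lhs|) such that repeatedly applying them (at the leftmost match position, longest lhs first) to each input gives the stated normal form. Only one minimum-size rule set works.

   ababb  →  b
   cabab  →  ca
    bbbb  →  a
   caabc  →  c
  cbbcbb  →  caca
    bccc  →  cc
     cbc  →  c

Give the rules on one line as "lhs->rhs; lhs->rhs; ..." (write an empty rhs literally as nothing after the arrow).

ab->b; bb->a; bc->

  | ababb => babb => bbb => ab => b
  | cabab => cbab => cbb => ca
  | bbbb => abb => bb => a
  | caabc => cabc => cbc => c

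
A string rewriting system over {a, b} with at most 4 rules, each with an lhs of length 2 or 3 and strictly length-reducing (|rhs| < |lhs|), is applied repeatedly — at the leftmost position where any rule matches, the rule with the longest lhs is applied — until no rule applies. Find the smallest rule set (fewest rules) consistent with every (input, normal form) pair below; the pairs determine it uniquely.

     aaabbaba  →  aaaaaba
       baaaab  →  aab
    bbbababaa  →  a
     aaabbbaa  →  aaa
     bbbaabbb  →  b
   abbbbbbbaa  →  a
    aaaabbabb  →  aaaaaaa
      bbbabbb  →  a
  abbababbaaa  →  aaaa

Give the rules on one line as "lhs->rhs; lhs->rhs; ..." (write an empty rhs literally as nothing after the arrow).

baa->; bab->; bb->a; bbb->b

  | aaabbaba => aaaaaba
  | baaaab => aab
  | bbbababaa => bababaa => abaa => a
  | aaabbbaa => aaabaa => aaa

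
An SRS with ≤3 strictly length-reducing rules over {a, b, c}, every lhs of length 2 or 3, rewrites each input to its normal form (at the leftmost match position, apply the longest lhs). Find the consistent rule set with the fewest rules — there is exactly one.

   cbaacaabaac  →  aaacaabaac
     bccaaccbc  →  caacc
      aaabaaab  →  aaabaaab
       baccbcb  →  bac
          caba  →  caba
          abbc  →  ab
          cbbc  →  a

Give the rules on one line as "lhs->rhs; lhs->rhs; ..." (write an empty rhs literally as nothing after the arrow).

  | cbaacaabaac => aaacaabaac
  | bccaaccbc => caaccbc => caacc
  | aaabaaab
  | baccbcb => baccb => bac

bc->; cb->a; ccb->c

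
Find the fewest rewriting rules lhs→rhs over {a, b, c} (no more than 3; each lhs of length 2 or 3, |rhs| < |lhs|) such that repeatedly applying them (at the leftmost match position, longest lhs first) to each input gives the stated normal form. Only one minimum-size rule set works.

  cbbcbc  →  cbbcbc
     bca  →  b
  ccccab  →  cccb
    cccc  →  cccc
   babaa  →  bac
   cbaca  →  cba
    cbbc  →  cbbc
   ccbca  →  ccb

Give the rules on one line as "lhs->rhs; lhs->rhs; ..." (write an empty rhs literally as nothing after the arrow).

baa->c; ca->

  | cbbcbc
  | bca => b
  | ccccab => cccb
  | cccc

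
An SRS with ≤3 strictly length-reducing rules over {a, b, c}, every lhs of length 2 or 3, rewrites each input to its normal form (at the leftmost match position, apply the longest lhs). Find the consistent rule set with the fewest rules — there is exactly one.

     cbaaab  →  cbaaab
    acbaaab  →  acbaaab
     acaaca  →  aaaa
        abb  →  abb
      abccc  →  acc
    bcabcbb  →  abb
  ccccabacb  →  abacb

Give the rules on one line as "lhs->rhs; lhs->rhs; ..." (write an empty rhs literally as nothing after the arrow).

bc->; ca->a

  | cbaaab
  | acbaaab
  | acaaca => aaaca => aaaa
  | abb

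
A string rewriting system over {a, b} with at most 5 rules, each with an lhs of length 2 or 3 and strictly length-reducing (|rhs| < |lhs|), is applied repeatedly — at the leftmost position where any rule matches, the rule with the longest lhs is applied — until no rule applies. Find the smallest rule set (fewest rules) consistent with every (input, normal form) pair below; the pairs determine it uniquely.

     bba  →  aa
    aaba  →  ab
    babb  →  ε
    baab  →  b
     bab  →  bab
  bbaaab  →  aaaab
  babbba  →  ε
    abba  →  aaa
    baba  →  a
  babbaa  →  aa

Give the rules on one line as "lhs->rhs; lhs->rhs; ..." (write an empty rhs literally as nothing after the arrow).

  | bba => aa
  | aaba => ab
  | babb => baa => ε
  | baab => b

aba->b; baa->; bb->a; bbb->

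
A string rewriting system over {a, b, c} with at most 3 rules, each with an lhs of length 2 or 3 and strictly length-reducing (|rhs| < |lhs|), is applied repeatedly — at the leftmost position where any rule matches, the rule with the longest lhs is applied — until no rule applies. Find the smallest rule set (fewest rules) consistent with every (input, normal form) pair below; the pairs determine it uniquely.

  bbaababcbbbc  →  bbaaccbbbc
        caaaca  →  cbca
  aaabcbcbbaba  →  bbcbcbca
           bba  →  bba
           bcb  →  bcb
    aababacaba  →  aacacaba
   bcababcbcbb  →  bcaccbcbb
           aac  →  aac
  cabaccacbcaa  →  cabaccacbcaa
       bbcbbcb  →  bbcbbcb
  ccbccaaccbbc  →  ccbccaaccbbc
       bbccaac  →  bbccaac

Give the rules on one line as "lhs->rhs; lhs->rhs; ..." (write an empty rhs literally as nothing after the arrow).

  | bbaababcbbbc => bbaaccbbbc
  | caaaca => cbca
  | aaabcbcbbaba => bbcbcbbaba => bbcbcbca
  | bba

aaa->b; bab->c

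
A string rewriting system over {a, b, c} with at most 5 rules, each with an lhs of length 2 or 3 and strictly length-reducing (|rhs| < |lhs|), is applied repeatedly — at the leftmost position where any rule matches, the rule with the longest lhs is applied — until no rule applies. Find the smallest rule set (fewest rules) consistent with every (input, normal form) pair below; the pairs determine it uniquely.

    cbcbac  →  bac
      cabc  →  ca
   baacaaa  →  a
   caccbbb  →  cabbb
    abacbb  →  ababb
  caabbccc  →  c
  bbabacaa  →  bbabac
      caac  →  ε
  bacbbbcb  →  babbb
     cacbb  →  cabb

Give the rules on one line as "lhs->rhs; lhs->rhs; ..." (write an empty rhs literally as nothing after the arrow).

  | cbcbac => bcbac => bac
  | cabc => ca
  | baacaaa => bcaaa => aaa => a
  | caccbbb => cabbb

aa->; bc->; cb->b; cc->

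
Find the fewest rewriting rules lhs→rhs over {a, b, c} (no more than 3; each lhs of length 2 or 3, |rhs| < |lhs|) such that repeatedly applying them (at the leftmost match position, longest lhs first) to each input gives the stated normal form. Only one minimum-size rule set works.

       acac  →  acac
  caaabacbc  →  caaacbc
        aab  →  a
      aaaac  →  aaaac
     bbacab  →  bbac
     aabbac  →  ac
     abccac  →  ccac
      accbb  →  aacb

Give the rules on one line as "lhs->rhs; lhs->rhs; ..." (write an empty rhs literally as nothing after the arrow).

  | acac
  | caaabacbc => caaacbc
  | aab => a
  | aaaac

ab->; ccb->ac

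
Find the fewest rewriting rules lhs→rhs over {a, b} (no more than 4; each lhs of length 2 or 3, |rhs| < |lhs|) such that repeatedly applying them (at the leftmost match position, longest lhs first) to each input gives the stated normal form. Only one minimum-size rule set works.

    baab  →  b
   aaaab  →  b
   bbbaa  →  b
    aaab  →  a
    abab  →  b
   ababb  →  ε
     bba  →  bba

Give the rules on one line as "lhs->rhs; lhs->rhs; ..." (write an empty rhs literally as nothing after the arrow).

  | baab => b
  | aaaab => baab => b
  | bbbaa => aa => b
  | aaab => bab => a

aa->b; aab->; bab->a; bbb->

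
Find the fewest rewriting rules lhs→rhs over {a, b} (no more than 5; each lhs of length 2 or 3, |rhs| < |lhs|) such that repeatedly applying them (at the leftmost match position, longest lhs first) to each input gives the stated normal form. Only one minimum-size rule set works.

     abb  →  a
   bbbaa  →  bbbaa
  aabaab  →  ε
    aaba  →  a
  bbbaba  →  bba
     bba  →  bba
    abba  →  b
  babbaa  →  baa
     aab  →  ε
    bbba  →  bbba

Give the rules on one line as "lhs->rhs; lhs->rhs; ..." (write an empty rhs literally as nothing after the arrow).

  | abb => ab => a
  | bbbaa
  | aabaab => aab => ε
  | aaba => a

aab->; ab->a; aba->b; bab->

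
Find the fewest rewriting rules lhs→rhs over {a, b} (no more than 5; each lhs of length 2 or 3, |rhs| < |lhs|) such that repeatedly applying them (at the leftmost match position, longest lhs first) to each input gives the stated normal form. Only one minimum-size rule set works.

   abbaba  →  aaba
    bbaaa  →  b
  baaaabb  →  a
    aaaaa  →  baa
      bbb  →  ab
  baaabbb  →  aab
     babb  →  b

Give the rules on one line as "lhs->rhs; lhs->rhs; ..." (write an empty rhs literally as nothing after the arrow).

  | abbaba => aaba
  | bbaaa => aaa => b
  | baaaabb => bbabb => abb => a
  | aaaaa => baa

aaa->b; bab->; bb->; bbb->ab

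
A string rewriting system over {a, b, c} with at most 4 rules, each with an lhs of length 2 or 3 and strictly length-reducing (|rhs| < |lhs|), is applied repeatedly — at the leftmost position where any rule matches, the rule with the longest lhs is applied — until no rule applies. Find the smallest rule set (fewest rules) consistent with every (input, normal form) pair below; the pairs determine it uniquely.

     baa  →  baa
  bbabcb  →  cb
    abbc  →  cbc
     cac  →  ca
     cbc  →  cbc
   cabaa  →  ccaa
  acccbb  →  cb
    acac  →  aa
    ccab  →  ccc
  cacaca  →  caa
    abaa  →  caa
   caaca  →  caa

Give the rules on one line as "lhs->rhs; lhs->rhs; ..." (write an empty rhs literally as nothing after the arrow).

  | baa
  | bbabcb => bbccb => cb
  | abbc => cbc
  | cac => ca

aaa->aa; ab->c; ac->a; bbc->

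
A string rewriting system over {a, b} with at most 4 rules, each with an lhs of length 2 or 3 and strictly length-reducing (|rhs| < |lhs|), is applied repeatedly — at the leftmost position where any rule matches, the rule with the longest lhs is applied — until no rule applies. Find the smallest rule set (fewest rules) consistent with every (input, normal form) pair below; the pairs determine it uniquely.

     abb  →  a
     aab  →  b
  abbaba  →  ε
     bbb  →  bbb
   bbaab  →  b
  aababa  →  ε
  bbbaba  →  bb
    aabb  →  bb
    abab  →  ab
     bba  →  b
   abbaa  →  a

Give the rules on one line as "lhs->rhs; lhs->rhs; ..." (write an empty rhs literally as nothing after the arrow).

  | abb => a
  | aab => b
  | abbaba => aaba => ba => ε
  | bbb

aa->; abb->a; ba->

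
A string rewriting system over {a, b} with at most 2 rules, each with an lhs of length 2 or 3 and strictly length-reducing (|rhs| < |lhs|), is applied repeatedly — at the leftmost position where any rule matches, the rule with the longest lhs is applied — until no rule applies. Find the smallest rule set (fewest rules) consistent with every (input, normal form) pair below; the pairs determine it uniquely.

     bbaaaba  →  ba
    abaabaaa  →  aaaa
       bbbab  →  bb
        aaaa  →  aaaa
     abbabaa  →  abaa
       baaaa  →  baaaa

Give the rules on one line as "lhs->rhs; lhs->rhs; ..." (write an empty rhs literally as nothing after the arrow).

  | bbaaaba => bbaaba => bbaba => ba
  | abaabaaa => ababaaa => aaaa
  | bbbab => bb
  | aaaa

aab->ab; bab->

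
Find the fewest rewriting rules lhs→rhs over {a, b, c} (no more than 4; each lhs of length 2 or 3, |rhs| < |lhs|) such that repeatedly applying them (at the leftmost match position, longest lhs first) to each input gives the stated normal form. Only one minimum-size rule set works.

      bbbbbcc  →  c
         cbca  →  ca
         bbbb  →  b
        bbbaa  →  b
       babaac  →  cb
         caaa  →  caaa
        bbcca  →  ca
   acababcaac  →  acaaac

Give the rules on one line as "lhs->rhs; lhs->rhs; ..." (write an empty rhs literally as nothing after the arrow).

  | bbbbbcc => bbbbcc => bbbcc => bbcc => bcc => c
  | cbca => ca
  | bbbb => bbb => bb => b
  | bbbaa => bbaa => baa => ba => b

ba->b; bac->cb; bb->b; bc->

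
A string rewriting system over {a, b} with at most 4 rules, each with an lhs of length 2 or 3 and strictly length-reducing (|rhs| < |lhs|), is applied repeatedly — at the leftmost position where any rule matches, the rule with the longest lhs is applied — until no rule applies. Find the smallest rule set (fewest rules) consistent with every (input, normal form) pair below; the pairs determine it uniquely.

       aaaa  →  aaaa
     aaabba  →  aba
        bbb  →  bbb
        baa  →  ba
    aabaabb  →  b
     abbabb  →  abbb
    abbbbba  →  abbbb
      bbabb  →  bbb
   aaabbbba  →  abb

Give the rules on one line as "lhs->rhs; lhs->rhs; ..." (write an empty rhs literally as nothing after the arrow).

  | aaaa
  | aaabba => aba
  | bbb
  | baa => ba

aab->; baa->ba; bba->b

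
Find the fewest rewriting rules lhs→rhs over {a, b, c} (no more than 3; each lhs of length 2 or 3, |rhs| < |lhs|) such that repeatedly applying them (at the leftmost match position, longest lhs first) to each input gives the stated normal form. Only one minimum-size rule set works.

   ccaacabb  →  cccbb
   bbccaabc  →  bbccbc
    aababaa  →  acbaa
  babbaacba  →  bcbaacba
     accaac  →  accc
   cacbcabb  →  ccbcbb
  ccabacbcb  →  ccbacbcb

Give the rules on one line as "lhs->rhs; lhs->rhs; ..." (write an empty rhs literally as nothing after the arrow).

  | ccaacabb => ccacabb => cccabb => cccbb
  | bbccaabc => bbccabc => bbccbc
  | aababaa => acabaa => acbaa
  | babbaacba => bcbaacba

ab->c; ca->c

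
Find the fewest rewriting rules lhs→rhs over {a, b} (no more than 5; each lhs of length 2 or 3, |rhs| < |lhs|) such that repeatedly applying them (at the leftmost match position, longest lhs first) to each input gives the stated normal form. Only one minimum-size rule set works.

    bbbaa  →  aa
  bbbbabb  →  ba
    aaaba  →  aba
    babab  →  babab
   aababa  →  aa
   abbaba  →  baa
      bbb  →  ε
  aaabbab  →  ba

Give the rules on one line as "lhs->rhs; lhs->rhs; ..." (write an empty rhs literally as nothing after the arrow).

  | bbbaa => aa
  | bbbbabb => babb => ba
  | aaaba => aba
  | babab

aaa->a; aab->ba; bb->; bbb->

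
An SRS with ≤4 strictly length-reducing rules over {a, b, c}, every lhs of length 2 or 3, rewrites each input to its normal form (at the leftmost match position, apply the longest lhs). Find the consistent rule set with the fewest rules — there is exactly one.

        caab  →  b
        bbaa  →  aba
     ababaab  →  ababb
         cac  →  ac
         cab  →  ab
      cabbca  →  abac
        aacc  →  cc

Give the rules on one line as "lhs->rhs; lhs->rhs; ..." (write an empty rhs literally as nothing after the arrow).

  | caab => aab => b
  | bbaa => aba
  | ababaab => ababb
  | cac => ac

aa->; bba->ab; bca->ac; ca->a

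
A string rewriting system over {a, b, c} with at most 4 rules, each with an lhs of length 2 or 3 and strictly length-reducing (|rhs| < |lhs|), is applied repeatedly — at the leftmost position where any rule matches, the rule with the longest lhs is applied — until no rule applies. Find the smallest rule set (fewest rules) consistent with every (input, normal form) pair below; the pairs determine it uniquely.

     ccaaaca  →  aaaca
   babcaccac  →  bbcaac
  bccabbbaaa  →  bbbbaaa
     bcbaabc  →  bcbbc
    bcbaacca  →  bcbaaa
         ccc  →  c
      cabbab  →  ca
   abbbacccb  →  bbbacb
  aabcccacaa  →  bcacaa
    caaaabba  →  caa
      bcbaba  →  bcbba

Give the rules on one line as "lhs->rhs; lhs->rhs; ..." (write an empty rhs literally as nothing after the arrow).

  | ccaaaca => aaaca
  | babcaccac => bbcaccac => bbcaac
  | bccabbbaaa => babbbaaa => bbbbaaa
  | bcbaabc => bcbabc => bcbbc

ab->b; cab->ca; cc->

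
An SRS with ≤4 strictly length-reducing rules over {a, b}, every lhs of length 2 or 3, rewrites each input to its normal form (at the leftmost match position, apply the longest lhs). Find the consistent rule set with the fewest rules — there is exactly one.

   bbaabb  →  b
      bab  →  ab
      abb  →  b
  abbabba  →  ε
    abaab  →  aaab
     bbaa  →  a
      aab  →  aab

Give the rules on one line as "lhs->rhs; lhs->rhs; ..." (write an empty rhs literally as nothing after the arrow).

abb->bb; ba->a; bb->b; bba->

  | bbaabb => abb => bb => b
  | bab => ab
  | abb => bb => b
  | abbabba => bbabba => bba => ε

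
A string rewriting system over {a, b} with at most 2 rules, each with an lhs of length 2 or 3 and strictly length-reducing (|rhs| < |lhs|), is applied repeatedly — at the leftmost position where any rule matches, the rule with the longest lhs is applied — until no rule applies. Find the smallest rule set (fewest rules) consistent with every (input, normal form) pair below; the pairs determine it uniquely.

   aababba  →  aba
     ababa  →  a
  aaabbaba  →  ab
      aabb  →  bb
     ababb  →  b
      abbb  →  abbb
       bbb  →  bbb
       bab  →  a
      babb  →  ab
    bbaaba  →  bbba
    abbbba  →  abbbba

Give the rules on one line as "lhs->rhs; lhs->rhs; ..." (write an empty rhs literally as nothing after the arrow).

  | aababba => babba => aba
  | ababa => aaa => a
  | aaabbaba => abbaba => abaa => ab
  | aabb => bb

aa->; bab->a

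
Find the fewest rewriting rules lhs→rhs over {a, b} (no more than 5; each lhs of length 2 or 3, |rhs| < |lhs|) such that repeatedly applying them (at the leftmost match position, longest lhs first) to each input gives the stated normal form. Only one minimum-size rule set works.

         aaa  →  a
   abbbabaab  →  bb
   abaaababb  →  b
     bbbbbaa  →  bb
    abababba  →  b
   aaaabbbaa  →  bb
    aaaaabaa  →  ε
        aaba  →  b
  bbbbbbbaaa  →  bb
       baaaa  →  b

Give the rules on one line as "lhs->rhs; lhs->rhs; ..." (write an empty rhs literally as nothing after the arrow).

  | aaa => a
  | abbbabaab => bbabaab => bbbaab => bbaab => bbab => bbb => bb
  | abaaababb => aaababb => ababb => abb => b
  | bbbbbaa => bbbbaa => bbbaa => bbaa => bba => bb

aa->; ab->; ba->b; bbb->bb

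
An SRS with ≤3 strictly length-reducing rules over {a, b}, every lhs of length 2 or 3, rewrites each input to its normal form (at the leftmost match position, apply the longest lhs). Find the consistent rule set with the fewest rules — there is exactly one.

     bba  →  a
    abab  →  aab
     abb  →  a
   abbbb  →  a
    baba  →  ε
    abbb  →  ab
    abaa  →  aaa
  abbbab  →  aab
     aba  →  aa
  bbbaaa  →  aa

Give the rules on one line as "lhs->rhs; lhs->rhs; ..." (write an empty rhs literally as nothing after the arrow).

aba->aa; ba->; bb->

  | bba => a
  | abab => aab
  | abb => a
  | abbbb => abb => a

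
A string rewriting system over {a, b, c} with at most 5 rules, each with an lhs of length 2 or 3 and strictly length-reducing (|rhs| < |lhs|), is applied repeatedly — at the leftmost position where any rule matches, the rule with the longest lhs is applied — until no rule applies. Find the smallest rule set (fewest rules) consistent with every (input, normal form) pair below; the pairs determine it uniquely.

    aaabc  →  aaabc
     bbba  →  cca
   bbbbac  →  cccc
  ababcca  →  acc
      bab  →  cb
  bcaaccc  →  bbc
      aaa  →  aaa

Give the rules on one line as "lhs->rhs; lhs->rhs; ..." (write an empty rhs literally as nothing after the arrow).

ba->c; bbb->cc; bcc->b; caa->b

  | aaabc
  | bbba => cca
  | bbbbac => ccbac => cccc
  | ababcca => acbcca => acba => acc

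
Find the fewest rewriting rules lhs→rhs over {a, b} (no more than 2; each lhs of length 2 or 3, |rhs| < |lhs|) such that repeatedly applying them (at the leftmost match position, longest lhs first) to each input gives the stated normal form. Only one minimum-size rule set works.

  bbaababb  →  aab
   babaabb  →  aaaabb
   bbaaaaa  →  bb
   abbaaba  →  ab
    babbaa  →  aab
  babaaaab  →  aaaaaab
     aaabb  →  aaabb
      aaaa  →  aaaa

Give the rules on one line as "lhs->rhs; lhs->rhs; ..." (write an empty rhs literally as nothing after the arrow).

ba->b; bab->aa

  | bbaababb => bbababb => baaabb => baabb => babb => aab
  | babaabb => aaaabb
  | bbaaaaa => bbaaaa => bbaaa => bbaa => bba => bb
  | abbaaba => abbaba => abaaa => abaa => aba => ab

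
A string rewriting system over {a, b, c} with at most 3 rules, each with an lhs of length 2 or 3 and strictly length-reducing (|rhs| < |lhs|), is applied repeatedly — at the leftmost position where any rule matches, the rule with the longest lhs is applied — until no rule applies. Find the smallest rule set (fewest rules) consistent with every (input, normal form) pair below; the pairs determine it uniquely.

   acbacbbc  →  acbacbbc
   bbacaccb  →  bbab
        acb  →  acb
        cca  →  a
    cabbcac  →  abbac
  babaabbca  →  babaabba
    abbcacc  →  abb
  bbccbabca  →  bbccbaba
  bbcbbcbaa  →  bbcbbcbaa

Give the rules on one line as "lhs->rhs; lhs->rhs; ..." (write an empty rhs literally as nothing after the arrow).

acc->; ca->a

  | acbacbbc
  | bbacaccb => bbaaccb => bbab
  | acb
  | cca => ca => a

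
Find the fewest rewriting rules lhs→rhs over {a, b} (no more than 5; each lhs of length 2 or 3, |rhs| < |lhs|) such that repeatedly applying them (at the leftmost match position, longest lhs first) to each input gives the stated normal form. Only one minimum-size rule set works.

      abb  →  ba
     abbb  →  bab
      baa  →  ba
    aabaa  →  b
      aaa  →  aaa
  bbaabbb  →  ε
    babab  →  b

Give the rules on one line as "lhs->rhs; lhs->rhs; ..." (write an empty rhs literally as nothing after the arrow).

aba->b; abb->ba; baa->ba; bb->

  | abb => ba
  | abbb => bab
  | baa => ba
  | aabaa => aba => b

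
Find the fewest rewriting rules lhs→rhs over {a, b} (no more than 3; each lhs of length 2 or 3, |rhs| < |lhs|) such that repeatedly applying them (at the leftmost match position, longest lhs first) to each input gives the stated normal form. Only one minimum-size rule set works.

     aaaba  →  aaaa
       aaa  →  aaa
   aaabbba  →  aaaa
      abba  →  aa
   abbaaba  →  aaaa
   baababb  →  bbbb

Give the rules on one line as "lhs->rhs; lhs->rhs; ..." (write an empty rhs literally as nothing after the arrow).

ab->a; ba->b

  | aaaba => aaaa
  | aaa
  | aaabbba => aaabba => aaaba => aaaa
  | abba => aba => aa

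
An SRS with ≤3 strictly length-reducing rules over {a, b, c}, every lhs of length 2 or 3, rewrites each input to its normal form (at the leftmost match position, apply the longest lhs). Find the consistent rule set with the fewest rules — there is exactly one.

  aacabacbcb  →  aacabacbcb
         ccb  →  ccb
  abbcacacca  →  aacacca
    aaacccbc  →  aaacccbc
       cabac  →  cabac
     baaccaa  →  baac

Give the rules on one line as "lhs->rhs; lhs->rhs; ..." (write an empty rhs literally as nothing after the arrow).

bbc->; caa->

  | aacabacbcb
  | ccb
  | abbcacacca => aacacca
  | aaacccbc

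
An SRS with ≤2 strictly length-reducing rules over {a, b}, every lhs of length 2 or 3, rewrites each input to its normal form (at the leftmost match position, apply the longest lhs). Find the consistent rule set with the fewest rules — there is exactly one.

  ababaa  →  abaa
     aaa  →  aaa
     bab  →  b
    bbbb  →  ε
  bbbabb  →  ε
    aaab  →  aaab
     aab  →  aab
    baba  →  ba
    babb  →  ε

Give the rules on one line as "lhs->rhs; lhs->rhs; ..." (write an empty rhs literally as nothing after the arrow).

  | ababaa => abaa
  | aaa
  | bab => b
  | bbbb => bb => ε

bab->b; bb->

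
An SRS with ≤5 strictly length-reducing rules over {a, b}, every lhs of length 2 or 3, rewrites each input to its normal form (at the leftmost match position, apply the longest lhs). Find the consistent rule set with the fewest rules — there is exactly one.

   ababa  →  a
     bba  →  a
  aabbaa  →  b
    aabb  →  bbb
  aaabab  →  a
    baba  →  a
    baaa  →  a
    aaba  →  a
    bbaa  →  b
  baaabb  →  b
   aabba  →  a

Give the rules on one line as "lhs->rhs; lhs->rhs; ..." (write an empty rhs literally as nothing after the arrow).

  | ababa => aaba => bba => ba => a
  | bba => ba => a
  | aabbaa => bbbaa => bbaa => baa => aa => b
  | aabb => bbb

aa->b; ab->a; ba->a; bab->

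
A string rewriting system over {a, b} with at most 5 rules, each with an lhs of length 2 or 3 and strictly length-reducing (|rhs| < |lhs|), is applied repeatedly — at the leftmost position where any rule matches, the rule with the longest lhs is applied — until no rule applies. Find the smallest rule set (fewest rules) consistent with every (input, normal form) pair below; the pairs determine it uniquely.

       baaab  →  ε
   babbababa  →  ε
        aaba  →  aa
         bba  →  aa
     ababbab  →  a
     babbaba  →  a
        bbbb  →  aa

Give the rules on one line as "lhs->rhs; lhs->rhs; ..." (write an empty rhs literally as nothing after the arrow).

  | baaab => aaab => aba => ε
  | babbababa => abbababa => aaababa => abaaba => aba => ε
  | aaba => baa => aa
  | bba => aa

aab->ba; aba->; ba->a; bb->a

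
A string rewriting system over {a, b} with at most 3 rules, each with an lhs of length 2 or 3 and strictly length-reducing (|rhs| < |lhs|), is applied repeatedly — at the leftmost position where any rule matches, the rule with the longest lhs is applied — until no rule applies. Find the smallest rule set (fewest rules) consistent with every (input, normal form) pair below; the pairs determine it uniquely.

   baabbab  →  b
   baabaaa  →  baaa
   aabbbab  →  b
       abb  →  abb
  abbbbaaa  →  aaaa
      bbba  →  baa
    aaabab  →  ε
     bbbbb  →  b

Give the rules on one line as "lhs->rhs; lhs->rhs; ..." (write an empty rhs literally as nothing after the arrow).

aab->; bab->; bbb->ba

  | baabbab => bbab => b
  | baabaaa => baaa
  | aabbbab => bbab => b
  | abb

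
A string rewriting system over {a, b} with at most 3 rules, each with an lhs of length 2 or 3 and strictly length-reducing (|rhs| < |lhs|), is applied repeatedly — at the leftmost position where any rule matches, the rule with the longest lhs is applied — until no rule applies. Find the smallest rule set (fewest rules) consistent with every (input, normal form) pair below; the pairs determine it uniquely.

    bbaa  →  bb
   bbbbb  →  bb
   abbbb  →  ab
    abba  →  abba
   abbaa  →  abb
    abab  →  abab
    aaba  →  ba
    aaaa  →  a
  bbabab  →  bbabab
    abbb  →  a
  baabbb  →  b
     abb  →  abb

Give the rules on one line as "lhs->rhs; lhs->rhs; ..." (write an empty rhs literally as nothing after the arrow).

  | bbaa => bb
  | bbbbb => bb
  | abbbb => ab
  | abba

aa->; aaa->; bbb->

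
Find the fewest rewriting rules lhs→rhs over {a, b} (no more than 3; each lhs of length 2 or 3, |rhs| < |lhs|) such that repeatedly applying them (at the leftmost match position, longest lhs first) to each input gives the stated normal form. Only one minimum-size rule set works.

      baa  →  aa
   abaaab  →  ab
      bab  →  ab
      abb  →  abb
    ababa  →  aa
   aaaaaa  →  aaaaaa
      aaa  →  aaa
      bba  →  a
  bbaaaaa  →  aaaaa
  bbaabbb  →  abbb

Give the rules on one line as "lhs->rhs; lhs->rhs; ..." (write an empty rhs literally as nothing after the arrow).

aab->ab; ba->a

  | baa => aa
  | abaaab => aaaab => aaab => aab => ab
  | bab => ab
  | abb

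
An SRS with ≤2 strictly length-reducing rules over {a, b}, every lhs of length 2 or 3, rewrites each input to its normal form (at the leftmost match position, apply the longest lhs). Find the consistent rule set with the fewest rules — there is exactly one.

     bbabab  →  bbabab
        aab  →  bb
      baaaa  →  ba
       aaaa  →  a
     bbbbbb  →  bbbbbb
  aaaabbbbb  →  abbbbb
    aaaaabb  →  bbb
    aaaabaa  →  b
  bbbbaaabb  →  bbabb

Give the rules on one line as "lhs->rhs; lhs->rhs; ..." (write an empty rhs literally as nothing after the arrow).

  | bbabab
  | aab => bb
  | baaaa => aaa => ba
  | aaaa => baa => a

aa->b; baa->a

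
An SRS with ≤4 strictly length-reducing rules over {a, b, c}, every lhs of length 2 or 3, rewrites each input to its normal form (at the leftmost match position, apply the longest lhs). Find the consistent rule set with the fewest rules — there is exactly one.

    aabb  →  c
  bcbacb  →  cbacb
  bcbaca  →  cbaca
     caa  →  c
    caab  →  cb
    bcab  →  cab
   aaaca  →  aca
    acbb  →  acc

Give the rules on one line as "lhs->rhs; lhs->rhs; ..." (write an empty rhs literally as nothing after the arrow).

aa->; bb->c; bc->c

  | aabb => bb => c
  | bcbacb => cbacb
  | bcbaca => cbaca
  | caa => c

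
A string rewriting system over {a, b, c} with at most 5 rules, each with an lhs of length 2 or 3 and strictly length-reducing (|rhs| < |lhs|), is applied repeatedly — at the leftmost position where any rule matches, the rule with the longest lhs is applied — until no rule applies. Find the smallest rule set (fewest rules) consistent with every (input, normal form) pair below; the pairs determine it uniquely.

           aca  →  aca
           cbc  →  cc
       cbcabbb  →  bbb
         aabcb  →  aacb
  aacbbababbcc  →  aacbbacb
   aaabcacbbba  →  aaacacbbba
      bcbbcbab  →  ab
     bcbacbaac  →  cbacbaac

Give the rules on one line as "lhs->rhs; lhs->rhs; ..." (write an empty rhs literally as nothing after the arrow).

acc->cb; bc->c; cca->; ccb->

  | aca
  | cbc => cc
  | cbcabbb => ccabbb => bbb
  | aabcb => aacb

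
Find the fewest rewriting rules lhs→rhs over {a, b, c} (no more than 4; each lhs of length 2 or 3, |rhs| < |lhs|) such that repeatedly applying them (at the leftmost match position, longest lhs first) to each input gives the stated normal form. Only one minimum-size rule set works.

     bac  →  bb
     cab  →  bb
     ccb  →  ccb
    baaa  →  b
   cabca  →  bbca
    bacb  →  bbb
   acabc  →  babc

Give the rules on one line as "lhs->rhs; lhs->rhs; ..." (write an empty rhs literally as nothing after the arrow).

  | bac => bb
  | cab => bb
  | ccb
  | baaa => b

aaa->; ac->b; cab->bb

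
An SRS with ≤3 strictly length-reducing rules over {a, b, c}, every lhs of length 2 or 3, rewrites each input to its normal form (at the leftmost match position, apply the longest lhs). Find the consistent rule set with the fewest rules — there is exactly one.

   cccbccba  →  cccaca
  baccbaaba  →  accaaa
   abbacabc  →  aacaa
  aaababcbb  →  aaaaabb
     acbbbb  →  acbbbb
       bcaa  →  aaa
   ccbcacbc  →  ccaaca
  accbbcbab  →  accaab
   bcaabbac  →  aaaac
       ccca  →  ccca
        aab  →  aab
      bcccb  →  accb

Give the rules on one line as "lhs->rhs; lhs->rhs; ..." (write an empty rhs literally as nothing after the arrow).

ba->a; bc->a

  | cccbccba => cccacba => cccaca
  | baccbaaba => accbaaba => accaaba => accaaa
  | abbacabc => abacabc => aacabc => aacaa
  | aaababcbb => aaaabcbb => aaaaabb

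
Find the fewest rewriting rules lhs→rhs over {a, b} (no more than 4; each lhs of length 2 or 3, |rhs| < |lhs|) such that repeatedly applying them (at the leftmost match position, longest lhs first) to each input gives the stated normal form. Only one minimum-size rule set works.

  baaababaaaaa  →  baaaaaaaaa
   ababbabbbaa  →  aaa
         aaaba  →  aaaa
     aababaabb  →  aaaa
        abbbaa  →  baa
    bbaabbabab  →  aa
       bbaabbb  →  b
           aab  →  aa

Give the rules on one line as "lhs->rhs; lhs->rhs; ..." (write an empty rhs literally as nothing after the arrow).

  | baaababaaaaa => baaaabaaaaa => baaaaaaaaa
  | ababbabbbaa => aabbabbbaa => aabbbaa => abaa => aaa
  | aaaba => aaaa
  | aababaabb => aaabaabb => aaaaabb => aaaa

ab->a; abb->; bba->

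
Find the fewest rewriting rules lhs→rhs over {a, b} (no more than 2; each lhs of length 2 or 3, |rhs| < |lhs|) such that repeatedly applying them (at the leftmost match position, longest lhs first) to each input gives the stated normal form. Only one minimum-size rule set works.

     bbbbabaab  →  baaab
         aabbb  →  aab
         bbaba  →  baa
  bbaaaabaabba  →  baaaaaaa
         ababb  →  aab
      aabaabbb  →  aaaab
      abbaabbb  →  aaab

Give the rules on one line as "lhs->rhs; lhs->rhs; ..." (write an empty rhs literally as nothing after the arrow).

aba->aa; bb->b

  | bbbbabaab => bbbabaab => bbabaab => babaab => baaab
  | aabbb => aabb => aab
  | bbaba => baba => baa
  | bbaaaabaabba => baaaabaabba => baaaaaabba => baaaaaaba => baaaaaaa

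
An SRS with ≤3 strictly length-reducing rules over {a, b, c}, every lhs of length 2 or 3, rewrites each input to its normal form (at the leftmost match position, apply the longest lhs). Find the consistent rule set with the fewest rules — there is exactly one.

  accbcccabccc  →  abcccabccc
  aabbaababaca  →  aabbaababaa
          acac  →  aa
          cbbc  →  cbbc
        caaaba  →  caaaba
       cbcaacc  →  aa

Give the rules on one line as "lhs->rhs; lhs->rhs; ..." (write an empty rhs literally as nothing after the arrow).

ac->a; cbc->

  | accbcccabccc => acbcccabccc => abcccabccc
  | aabbaababaca => aabbaababaa
  | acac => aac => aa
  | cbbc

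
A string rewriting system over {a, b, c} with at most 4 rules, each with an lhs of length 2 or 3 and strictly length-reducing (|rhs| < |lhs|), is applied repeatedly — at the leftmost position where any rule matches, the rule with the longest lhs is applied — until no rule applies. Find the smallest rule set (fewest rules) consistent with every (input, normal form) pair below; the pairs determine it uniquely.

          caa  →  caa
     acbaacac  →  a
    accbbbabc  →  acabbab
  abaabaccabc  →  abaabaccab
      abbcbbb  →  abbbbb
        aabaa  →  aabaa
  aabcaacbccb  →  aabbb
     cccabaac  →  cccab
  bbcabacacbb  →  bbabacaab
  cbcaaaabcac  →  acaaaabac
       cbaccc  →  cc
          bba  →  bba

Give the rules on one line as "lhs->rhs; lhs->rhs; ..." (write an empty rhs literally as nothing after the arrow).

aac->; bc->b; cb->a

  | caa
  | acbaacac => aaaacac => aaac => a
  | accbbbabc => acabbabc => acabbab
  | abaabaccabc => abaabaccab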